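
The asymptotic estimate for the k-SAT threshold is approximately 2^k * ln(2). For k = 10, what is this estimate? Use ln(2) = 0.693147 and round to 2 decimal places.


Using the asymptotic formula: threshold ~ 2^k * ln(2).
2^10 = 1024.
1024 * 0.693147 = 709.78.

709.78


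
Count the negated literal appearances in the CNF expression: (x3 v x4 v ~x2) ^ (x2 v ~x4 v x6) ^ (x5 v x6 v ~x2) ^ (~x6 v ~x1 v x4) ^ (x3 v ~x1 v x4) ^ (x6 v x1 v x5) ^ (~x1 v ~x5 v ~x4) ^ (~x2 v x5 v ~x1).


Scan each clause for negated literals.
Clause 1: 1 negative; Clause 2: 1 negative; Clause 3: 1 negative; Clause 4: 2 negative; Clause 5: 1 negative; Clause 6: 0 negative; Clause 7: 3 negative; Clause 8: 2 negative.
Total negative literal occurrences = 11.

11


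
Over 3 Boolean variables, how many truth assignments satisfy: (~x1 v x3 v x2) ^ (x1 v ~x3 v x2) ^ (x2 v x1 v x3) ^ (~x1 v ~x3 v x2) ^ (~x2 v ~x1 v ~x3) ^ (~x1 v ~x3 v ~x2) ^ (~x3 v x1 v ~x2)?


Enumerate all 8 truth assignments over 3 variables.
Test each against every clause.
Satisfying assignments found: 2.

2


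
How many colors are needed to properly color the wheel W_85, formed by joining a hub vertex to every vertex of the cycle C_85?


W_85 consists of the cycle C_85 together with a hub vertex adjacent to every cycle vertex.
The cycle C_85 needs 3 colors (odd cycle -> 3).
The hub is adjacent to every cycle vertex, so it must receive a new color distinct from all of them.
Chromatic number = 3 + 1 = 4.

4


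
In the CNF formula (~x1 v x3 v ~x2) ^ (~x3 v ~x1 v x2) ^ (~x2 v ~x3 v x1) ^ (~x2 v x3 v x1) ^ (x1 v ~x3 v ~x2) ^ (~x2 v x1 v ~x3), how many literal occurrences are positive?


Scan each clause for unnegated literals.
Clause 1: 1 positive; Clause 2: 1 positive; Clause 3: 1 positive; Clause 4: 2 positive; Clause 5: 1 positive; Clause 6: 1 positive.
Total positive literal occurrences = 7.

7


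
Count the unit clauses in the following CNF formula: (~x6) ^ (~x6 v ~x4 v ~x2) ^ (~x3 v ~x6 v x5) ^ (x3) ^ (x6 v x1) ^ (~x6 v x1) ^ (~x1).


A unit clause contains exactly one literal.
Unit clauses found: (~x6), (x3), (~x1).
Count = 3.

3


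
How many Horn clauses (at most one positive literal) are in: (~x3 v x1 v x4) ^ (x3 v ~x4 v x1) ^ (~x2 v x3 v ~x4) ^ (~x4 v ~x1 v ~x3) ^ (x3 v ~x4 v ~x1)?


A Horn clause has at most one positive literal.
Clause 1: 2 positive lit(s) -> not Horn
Clause 2: 2 positive lit(s) -> not Horn
Clause 3: 1 positive lit(s) -> Horn
Clause 4: 0 positive lit(s) -> Horn
Clause 5: 1 positive lit(s) -> Horn
Total Horn clauses = 3.

3


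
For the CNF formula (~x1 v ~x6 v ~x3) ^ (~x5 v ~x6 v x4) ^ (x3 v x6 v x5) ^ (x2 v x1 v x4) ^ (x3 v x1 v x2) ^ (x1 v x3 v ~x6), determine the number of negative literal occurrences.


Scan each clause for negated literals.
Clause 1: 3 negative; Clause 2: 2 negative; Clause 3: 0 negative; Clause 4: 0 negative; Clause 5: 0 negative; Clause 6: 1 negative.
Total negative literal occurrences = 6.

6


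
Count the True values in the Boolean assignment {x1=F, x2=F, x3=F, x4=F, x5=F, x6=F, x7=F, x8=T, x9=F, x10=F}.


The weight is the number of variables assigned True.
True variables: x8.
Weight = 1.

1


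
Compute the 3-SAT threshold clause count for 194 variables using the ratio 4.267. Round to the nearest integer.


The 3-SAT phase transition occurs at approximately 4.267 clauses per variable.
m = 4.267 * 194 = 827.798.
Rounded to nearest integer: 828.

828


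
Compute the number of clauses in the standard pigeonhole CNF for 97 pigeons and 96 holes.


The PHP encoding has two parts:
1) At-least-one-hole clauses: 97 (one per pigeon, each with 96 literals).
2) At-most-one-pigeon-per-hole clauses: 96 holes * C(97,2) = 96 * 4656 = 446976.
Total clauses = 97 + 446976 = 447073.

447073


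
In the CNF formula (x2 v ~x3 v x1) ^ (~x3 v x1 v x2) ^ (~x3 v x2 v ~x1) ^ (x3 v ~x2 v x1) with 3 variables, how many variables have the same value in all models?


Find all satisfying assignments: 5 model(s).
Check which variables have the same value in every model.
No variable is fixed across all models.
Backbone size = 0.

0


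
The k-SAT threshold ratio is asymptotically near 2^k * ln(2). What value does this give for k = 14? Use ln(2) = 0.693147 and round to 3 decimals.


Using the asymptotic formula: threshold ~ 2^k * ln(2).
2^14 = 16384.
16384 * 0.693147 = 11356.52.

11356.52


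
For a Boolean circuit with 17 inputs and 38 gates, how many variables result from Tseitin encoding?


The Tseitin transformation introduces one auxiliary variable per gate.
Total variables = inputs + gates = 17 + 38 = 55.

55


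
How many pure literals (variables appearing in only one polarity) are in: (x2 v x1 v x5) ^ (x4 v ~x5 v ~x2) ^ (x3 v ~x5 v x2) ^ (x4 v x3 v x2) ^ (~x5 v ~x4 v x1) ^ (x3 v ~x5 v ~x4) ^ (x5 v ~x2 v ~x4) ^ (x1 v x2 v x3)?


A pure literal appears in only one polarity across all clauses.
Pure literals: x1 (positive only), x3 (positive only).
Count = 2.

2


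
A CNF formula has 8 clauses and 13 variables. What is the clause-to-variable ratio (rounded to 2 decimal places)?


Clause-to-variable ratio = clauses / variables.
8 / 13 = 0.62.

0.62


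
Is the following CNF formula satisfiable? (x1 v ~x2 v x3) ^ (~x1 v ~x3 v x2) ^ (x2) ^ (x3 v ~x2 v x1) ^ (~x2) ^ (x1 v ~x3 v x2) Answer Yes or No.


Check all 8 possible truth assignments.
Number of satisfying assignments found: 0.
The formula is unsatisfiable.

No


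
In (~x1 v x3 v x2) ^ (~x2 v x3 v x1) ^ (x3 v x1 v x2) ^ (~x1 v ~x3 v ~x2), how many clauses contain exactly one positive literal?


A definite clause has exactly one positive literal.
Clause 1: 2 positive -> not definite
Clause 2: 2 positive -> not definite
Clause 3: 3 positive -> not definite
Clause 4: 0 positive -> not definite
Definite clause count = 0.

0


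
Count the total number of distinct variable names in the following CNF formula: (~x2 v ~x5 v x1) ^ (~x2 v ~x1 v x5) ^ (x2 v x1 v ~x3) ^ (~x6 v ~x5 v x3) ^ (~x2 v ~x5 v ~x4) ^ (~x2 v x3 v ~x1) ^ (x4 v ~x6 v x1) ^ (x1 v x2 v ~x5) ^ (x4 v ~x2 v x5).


Identify each distinct variable in the formula.
Variables found: x1, x2, x3, x4, x5, x6.
Total distinct variables = 6.

6


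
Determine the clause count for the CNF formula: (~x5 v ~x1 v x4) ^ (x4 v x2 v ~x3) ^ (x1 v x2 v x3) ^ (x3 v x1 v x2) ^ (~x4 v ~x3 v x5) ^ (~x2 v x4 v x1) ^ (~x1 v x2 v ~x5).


Each group enclosed in parentheses joined by ^ is one clause.
Counting the conjuncts: 7 clauses.

7


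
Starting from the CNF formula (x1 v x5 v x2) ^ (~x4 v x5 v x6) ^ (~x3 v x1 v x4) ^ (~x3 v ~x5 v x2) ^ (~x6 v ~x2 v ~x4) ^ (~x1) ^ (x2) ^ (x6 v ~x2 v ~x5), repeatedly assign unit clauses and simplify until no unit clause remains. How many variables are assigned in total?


Unit propagation repeatedly assigns the literal in any unit clause, then simplifies.
Assignments in order: x1 = F, x2 = T.
No further unit clauses remain.
Total variables assigned = 2.

2


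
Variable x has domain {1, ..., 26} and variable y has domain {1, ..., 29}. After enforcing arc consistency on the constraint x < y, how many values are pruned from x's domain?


For the constraint x < y, x needs a supporting value in y's domain.
x can be at most 28 (one less than y's maximum).
Valid x values from domain: 26 out of 26.
Pruned = 26 - 26 = 0.

0


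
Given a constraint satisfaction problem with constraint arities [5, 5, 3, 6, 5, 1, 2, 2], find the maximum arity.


The arities are: 5, 5, 3, 6, 5, 1, 2, 2.
Scan for the maximum value.
Maximum arity = 6.

6


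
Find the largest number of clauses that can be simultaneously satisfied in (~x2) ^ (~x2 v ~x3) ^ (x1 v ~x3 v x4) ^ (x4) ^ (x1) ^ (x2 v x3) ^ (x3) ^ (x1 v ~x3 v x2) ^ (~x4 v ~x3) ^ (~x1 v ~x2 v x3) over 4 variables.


Enumerate all 16 truth assignments.
For each, count how many of the 10 clauses are satisfied.
The formula is not fully satisfiable, so the maximum is below 10.
Maximum simultaneously satisfiable clauses = 9.

9


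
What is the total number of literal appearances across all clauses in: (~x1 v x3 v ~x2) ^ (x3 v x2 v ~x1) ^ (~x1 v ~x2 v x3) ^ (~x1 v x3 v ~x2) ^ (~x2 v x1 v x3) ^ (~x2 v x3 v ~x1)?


Clause lengths: 3, 3, 3, 3, 3, 3.
Sum = 3 + 3 + 3 + 3 + 3 + 3 = 18.

18


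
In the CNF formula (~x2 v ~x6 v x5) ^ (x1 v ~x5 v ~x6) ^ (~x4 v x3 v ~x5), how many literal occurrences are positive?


Scan each clause for unnegated literals.
Clause 1: 1 positive; Clause 2: 1 positive; Clause 3: 1 positive.
Total positive literal occurrences = 3.

3


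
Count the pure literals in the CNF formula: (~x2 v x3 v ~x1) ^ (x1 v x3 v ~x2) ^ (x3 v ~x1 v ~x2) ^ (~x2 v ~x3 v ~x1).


A pure literal appears in only one polarity across all clauses.
Pure literals: x2 (negative only).
Count = 1.

1


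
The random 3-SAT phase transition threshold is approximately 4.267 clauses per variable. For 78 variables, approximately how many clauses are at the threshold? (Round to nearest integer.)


The 3-SAT phase transition occurs at approximately 4.267 clauses per variable.
m = 4.267 * 78 = 332.826.
Rounded to nearest integer: 333.

333


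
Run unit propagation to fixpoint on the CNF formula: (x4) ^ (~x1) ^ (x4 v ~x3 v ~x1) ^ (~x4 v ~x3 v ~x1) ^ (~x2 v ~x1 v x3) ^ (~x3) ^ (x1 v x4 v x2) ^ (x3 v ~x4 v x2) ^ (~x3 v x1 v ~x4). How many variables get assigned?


Unit propagation repeatedly assigns the literal in any unit clause, then simplifies.
Assignments in order: x4 = T, x1 = F, x3 = F, x2 = T.
No further unit clauses remain.
Total variables assigned = 4.

4


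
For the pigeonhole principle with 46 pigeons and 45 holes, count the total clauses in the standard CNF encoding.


The PHP encoding has two parts:
1) At-least-one-hole clauses: 46 (one per pigeon, each with 45 literals).
2) At-most-one-pigeon-per-hole clauses: 45 holes * C(46,2) = 45 * 1035 = 46575.
Total clauses = 46 + 46575 = 46621.

46621


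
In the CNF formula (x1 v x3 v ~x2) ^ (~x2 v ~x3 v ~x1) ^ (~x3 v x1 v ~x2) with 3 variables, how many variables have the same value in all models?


Find all satisfying assignments: 5 model(s).
Check which variables have the same value in every model.
No variable is fixed across all models.
Backbone size = 0.

0


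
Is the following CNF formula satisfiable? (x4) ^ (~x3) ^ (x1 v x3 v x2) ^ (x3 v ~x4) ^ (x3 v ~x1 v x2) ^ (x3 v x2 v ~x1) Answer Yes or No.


Check all 16 possible truth assignments.
Number of satisfying assignments found: 0.
The formula is unsatisfiable.

No


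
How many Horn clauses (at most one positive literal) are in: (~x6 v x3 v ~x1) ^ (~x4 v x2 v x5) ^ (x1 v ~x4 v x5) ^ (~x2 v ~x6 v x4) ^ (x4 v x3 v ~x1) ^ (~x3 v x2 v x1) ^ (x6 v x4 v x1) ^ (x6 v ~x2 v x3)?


A Horn clause has at most one positive literal.
Clause 1: 1 positive lit(s) -> Horn
Clause 2: 2 positive lit(s) -> not Horn
Clause 3: 2 positive lit(s) -> not Horn
Clause 4: 1 positive lit(s) -> Horn
Clause 5: 2 positive lit(s) -> not Horn
Clause 6: 2 positive lit(s) -> not Horn
Clause 7: 3 positive lit(s) -> not Horn
Clause 8: 2 positive lit(s) -> not Horn
Total Horn clauses = 2.

2


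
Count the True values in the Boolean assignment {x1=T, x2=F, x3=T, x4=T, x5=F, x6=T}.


The weight is the number of variables assigned True.
True variables: x1, x3, x4, x6.
Weight = 4.

4


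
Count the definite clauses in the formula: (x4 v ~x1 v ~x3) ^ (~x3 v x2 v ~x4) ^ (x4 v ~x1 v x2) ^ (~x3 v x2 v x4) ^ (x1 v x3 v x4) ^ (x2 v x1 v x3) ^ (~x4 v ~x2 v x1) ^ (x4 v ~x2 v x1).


A definite clause has exactly one positive literal.
Clause 1: 1 positive -> definite
Clause 2: 1 positive -> definite
Clause 3: 2 positive -> not definite
Clause 4: 2 positive -> not definite
Clause 5: 3 positive -> not definite
Clause 6: 3 positive -> not definite
Clause 7: 1 positive -> definite
Clause 8: 2 positive -> not definite
Definite clause count = 3.

3


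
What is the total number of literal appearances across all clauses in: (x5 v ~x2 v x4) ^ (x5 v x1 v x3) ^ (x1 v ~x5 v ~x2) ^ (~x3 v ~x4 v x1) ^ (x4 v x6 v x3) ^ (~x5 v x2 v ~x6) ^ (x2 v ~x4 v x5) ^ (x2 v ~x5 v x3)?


Clause lengths: 3, 3, 3, 3, 3, 3, 3, 3.
Sum = 3 + 3 + 3 + 3 + 3 + 3 + 3 + 3 = 24.

24


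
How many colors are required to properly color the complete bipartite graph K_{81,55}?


K_{81,55} is bipartite by definition: the two parts are independent sets, with every edge crossing between them.
Color all vertices in one part with color 1 and all vertices in the other part with color 2.
Since the graph has at least one edge, one color does not suffice.
Chromatic number = 2.

2


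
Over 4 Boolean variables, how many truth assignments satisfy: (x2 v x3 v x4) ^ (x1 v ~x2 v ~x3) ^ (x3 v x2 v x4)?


Enumerate all 16 truth assignments over 4 variables.
Test each against every clause.
Satisfying assignments found: 12.

12


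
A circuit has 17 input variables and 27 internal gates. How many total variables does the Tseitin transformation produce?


The Tseitin transformation introduces one auxiliary variable per gate.
Total variables = inputs + gates = 17 + 27 = 44.

44


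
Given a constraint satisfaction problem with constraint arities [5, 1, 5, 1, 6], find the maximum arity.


The arities are: 5, 1, 5, 1, 6.
Scan for the maximum value.
Maximum arity = 6.

6


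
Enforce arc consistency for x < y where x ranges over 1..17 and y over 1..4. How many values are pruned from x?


For the constraint x < y, x needs a supporting value in y's domain.
x can be at most 3 (one less than y's maximum).
Valid x values from domain: 3 out of 17.
Pruned = 17 - 3 = 14.

14


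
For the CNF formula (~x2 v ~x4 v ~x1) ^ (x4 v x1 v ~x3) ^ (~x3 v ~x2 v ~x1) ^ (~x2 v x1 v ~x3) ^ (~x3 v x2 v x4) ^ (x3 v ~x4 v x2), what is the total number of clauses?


Each group enclosed in parentheses joined by ^ is one clause.
Counting the conjuncts: 6 clauses.

6


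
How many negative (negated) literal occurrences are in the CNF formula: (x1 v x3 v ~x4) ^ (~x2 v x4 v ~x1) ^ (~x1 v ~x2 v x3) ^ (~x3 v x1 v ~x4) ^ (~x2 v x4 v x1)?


Scan each clause for negated literals.
Clause 1: 1 negative; Clause 2: 2 negative; Clause 3: 2 negative; Clause 4: 2 negative; Clause 5: 1 negative.
Total negative literal occurrences = 8.

8


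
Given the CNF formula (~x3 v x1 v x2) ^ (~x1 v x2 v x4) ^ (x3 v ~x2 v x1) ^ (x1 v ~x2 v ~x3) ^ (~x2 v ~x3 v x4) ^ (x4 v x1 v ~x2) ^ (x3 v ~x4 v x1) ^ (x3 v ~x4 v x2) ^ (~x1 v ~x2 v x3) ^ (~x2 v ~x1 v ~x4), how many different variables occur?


Identify each distinct variable in the formula.
Variables found: x1, x2, x3, x4.
Total distinct variables = 4.

4


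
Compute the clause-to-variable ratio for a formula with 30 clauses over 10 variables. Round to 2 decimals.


Clause-to-variable ratio = clauses / variables.
30 / 10 = 3.0.

3.0


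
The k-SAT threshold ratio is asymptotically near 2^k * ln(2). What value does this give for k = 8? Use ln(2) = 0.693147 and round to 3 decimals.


Using the asymptotic formula: threshold ~ 2^k * ln(2).
2^8 = 256.
256 * 0.693147 = 177.446.

177.446


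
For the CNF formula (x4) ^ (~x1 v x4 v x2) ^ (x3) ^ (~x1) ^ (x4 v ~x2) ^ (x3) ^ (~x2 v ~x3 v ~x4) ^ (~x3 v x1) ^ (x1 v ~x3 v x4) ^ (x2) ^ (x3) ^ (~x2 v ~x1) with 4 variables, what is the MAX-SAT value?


Enumerate all 16 truth assignments.
For each, count how many of the 12 clauses are satisfied.
The formula is not fully satisfiable, so the maximum is below 12.
Maximum simultaneously satisfiable clauses = 10.

10


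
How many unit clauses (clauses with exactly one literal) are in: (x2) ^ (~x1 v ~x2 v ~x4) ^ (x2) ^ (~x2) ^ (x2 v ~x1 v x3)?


A unit clause contains exactly one literal.
Unit clauses found: (x2), (x2), (~x2).
Count = 3.

3


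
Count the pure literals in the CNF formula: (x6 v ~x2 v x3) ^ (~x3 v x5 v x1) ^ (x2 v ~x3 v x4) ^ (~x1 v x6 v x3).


A pure literal appears in only one polarity across all clauses.
Pure literals: x4 (positive only), x5 (positive only), x6 (positive only).
Count = 3.

3


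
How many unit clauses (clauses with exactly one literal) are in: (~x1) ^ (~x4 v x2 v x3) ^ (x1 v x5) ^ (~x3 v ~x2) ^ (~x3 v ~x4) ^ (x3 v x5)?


A unit clause contains exactly one literal.
Unit clauses found: (~x1).
Count = 1.

1


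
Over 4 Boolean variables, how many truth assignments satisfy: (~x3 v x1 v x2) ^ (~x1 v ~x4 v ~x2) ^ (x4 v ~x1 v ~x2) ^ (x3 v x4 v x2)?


Enumerate all 16 truth assignments over 4 variables.
Test each against every clause.
Satisfying assignments found: 8.

8


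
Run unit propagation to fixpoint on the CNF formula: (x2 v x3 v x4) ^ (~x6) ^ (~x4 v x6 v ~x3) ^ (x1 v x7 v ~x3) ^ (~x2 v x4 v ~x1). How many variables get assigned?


Unit propagation repeatedly assigns the literal in any unit clause, then simplifies.
Assignments in order: x6 = F.
No further unit clauses remain.
Total variables assigned = 1.

1


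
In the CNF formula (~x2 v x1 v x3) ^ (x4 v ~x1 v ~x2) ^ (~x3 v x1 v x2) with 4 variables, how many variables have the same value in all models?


Find all satisfying assignments: 10 model(s).
Check which variables have the same value in every model.
No variable is fixed across all models.
Backbone size = 0.

0


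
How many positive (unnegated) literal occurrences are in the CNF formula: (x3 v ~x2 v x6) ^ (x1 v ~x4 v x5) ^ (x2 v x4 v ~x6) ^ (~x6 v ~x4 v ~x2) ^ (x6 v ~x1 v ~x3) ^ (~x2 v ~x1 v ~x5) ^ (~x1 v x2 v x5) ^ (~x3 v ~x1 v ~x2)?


Scan each clause for unnegated literals.
Clause 1: 2 positive; Clause 2: 2 positive; Clause 3: 2 positive; Clause 4: 0 positive; Clause 5: 1 positive; Clause 6: 0 positive; Clause 7: 2 positive; Clause 8: 0 positive.
Total positive literal occurrences = 9.

9


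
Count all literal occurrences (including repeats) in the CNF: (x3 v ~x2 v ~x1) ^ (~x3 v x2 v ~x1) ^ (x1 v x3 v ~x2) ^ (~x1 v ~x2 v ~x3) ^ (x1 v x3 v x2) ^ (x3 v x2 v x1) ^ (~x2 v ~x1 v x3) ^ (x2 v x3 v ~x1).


Clause lengths: 3, 3, 3, 3, 3, 3, 3, 3.
Sum = 3 + 3 + 3 + 3 + 3 + 3 + 3 + 3 = 24.

24


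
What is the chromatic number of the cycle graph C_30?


A cycle on an even number of vertices is bipartite: alternate two colors around the cycle.
Since 30 is even, two colors suffice, and at least two are needed because the graph has edges.
Chromatic number = 2.

2


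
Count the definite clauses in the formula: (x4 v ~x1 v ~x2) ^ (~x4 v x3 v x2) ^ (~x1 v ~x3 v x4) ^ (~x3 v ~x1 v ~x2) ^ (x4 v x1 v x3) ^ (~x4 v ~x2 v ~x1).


A definite clause has exactly one positive literal.
Clause 1: 1 positive -> definite
Clause 2: 2 positive -> not definite
Clause 3: 1 positive -> definite
Clause 4: 0 positive -> not definite
Clause 5: 3 positive -> not definite
Clause 6: 0 positive -> not definite
Definite clause count = 2.

2


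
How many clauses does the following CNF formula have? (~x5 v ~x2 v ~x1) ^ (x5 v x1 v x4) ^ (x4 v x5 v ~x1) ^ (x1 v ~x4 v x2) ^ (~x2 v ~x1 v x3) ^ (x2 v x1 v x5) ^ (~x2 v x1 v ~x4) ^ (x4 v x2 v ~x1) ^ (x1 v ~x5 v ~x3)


Each group enclosed in parentheses joined by ^ is one clause.
Counting the conjuncts: 9 clauses.

9


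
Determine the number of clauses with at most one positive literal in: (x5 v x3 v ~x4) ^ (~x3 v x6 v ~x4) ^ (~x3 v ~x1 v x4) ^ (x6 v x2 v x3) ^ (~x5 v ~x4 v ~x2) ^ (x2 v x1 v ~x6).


A Horn clause has at most one positive literal.
Clause 1: 2 positive lit(s) -> not Horn
Clause 2: 1 positive lit(s) -> Horn
Clause 3: 1 positive lit(s) -> Horn
Clause 4: 3 positive lit(s) -> not Horn
Clause 5: 0 positive lit(s) -> Horn
Clause 6: 2 positive lit(s) -> not Horn
Total Horn clauses = 3.

3


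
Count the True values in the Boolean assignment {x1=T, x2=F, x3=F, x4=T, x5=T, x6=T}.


The weight is the number of variables assigned True.
True variables: x1, x4, x5, x6.
Weight = 4.

4


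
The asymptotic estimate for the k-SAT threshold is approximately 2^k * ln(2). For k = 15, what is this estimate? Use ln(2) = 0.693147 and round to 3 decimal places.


Using the asymptotic formula: threshold ~ 2^k * ln(2).
2^15 = 32768.
32768 * 0.693147 = 22713.041.

22713.041


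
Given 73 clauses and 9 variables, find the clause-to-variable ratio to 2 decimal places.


Clause-to-variable ratio = clauses / variables.
73 / 9 = 8.11.

8.11


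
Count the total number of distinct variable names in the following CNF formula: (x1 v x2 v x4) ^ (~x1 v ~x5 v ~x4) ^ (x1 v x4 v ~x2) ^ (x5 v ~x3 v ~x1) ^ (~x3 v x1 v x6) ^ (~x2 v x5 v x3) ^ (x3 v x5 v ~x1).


Identify each distinct variable in the formula.
Variables found: x1, x2, x3, x4, x5, x6.
Total distinct variables = 6.

6


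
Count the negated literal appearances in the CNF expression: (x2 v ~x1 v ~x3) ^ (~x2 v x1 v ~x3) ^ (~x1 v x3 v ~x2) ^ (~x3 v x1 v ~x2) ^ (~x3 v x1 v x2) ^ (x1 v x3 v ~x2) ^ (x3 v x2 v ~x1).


Scan each clause for negated literals.
Clause 1: 2 negative; Clause 2: 2 negative; Clause 3: 2 negative; Clause 4: 2 negative; Clause 5: 1 negative; Clause 6: 1 negative; Clause 7: 1 negative.
Total negative literal occurrences = 11.

11


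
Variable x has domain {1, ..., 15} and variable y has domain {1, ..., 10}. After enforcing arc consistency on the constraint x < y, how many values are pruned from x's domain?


For the constraint x < y, x needs a supporting value in y's domain.
x can be at most 9 (one less than y's maximum).
Valid x values from domain: 9 out of 15.
Pruned = 15 - 9 = 6.

6


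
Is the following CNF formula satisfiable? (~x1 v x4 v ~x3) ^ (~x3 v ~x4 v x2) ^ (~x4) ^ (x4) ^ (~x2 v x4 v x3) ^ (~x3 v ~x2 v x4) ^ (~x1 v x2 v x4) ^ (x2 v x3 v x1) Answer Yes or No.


Check all 16 possible truth assignments.
Number of satisfying assignments found: 0.
The formula is unsatisfiable.

No


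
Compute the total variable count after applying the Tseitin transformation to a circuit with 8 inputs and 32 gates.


The Tseitin transformation introduces one auxiliary variable per gate.
Total variables = inputs + gates = 8 + 32 = 40.

40


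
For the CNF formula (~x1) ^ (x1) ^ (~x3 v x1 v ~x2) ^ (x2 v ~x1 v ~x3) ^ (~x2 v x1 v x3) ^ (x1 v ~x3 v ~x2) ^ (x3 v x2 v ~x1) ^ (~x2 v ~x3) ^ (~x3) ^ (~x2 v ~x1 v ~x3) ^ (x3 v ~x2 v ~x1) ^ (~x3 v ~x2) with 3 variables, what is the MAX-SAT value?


Enumerate all 8 truth assignments.
For each, count how many of the 12 clauses are satisfied.
The formula is not fully satisfiable, so the maximum is below 12.
Maximum simultaneously satisfiable clauses = 11.

11


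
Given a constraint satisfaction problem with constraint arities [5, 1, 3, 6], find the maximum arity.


The arities are: 5, 1, 3, 6.
Scan for the maximum value.
Maximum arity = 6.

6


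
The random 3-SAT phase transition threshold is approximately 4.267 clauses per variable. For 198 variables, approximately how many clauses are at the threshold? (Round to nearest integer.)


The 3-SAT phase transition occurs at approximately 4.267 clauses per variable.
m = 4.267 * 198 = 844.866.
Rounded to nearest integer: 845.

845


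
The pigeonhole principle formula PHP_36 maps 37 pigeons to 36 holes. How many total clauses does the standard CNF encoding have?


The PHP encoding has two parts:
1) At-least-one-hole clauses: 37 (one per pigeon, each with 36 literals).
2) At-most-one-pigeon-per-hole clauses: 36 holes * C(37,2) = 36 * 666 = 23976.
Total clauses = 37 + 23976 = 24013.

24013


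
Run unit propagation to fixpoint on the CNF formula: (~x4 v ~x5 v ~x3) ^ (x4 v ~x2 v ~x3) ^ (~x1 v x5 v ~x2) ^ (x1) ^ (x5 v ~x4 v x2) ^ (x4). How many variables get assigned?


Unit propagation repeatedly assigns the literal in any unit clause, then simplifies.
Assignments in order: x1 = T, x4 = T.
No further unit clauses remain.
Total variables assigned = 2.

2


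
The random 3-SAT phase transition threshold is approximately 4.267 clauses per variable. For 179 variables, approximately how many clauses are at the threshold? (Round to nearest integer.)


The 3-SAT phase transition occurs at approximately 4.267 clauses per variable.
m = 4.267 * 179 = 763.793.
Rounded to nearest integer: 764.

764


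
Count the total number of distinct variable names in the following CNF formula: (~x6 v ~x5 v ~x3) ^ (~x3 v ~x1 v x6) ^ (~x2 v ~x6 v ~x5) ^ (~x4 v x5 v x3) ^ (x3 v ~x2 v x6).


Identify each distinct variable in the formula.
Variables found: x1, x2, x3, x4, x5, x6.
Total distinct variables = 6.

6


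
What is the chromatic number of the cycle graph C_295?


An odd cycle cannot be 2-colored: alternating two colors around the cycle returns to the start with a conflict.
Since 295 is odd, three colors are required (and three suffice).
Chromatic number = 3.

3


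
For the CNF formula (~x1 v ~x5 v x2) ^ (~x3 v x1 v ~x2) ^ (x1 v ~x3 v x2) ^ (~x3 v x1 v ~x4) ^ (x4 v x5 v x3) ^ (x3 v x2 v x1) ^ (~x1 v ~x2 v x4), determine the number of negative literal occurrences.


Scan each clause for negated literals.
Clause 1: 2 negative; Clause 2: 2 negative; Clause 3: 1 negative; Clause 4: 2 negative; Clause 5: 0 negative; Clause 6: 0 negative; Clause 7: 2 negative.
Total negative literal occurrences = 9.

9


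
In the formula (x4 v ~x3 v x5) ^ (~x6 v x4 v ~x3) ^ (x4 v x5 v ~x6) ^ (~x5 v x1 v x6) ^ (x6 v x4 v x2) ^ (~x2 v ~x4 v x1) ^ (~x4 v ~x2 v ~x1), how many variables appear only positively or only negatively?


A pure literal appears in only one polarity across all clauses.
Pure literals: x3 (negative only).
Count = 1.

1


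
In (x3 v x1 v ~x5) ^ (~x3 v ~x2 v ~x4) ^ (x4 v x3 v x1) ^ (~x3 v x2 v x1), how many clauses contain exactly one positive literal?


A definite clause has exactly one positive literal.
Clause 1: 2 positive -> not definite
Clause 2: 0 positive -> not definite
Clause 3: 3 positive -> not definite
Clause 4: 2 positive -> not definite
Definite clause count = 0.

0


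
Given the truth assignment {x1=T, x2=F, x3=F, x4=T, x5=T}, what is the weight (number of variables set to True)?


The weight is the number of variables assigned True.
True variables: x1, x4, x5.
Weight = 3.

3


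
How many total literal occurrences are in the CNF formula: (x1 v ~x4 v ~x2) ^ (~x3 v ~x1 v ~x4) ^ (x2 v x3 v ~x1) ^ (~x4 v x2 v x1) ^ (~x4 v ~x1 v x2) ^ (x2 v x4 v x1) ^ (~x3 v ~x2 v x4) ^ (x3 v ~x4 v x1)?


Clause lengths: 3, 3, 3, 3, 3, 3, 3, 3.
Sum = 3 + 3 + 3 + 3 + 3 + 3 + 3 + 3 = 24.

24


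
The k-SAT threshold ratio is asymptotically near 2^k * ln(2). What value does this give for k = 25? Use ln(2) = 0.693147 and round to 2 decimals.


Using the asymptotic formula: threshold ~ 2^k * ln(2).
2^25 = 33554432.
33554432 * 0.693147 = 23258153.88.

23258153.88


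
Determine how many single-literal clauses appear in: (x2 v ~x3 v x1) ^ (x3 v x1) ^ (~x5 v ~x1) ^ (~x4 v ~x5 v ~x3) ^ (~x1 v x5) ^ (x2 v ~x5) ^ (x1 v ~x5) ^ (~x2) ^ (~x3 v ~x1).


A unit clause contains exactly one literal.
Unit clauses found: (~x2).
Count = 1.

1


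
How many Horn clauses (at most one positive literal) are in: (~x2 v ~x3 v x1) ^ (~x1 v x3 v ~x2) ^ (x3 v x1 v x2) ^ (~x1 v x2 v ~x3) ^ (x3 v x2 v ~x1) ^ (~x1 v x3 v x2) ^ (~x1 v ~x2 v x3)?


A Horn clause has at most one positive literal.
Clause 1: 1 positive lit(s) -> Horn
Clause 2: 1 positive lit(s) -> Horn
Clause 3: 3 positive lit(s) -> not Horn
Clause 4: 1 positive lit(s) -> Horn
Clause 5: 2 positive lit(s) -> not Horn
Clause 6: 2 positive lit(s) -> not Horn
Clause 7: 1 positive lit(s) -> Horn
Total Horn clauses = 4.

4


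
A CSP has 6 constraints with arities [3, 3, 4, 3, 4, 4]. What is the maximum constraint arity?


The arities are: 3, 3, 4, 3, 4, 4.
Scan for the maximum value.
Maximum arity = 4.

4


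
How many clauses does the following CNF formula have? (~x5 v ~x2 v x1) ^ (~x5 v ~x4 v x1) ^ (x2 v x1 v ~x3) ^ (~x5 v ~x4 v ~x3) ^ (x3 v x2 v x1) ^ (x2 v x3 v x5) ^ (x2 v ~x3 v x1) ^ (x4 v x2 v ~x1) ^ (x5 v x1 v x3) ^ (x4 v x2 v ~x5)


Each group enclosed in parentheses joined by ^ is one clause.
Counting the conjuncts: 10 clauses.

10


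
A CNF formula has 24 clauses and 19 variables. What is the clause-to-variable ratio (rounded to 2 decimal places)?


Clause-to-variable ratio = clauses / variables.
24 / 19 = 1.26.

1.26


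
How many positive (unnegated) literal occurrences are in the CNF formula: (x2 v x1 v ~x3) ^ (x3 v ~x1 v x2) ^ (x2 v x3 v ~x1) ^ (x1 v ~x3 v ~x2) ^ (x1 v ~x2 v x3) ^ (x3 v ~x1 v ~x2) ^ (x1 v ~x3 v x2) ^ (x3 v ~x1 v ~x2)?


Scan each clause for unnegated literals.
Clause 1: 2 positive; Clause 2: 2 positive; Clause 3: 2 positive; Clause 4: 1 positive; Clause 5: 2 positive; Clause 6: 1 positive; Clause 7: 2 positive; Clause 8: 1 positive.
Total positive literal occurrences = 13.

13


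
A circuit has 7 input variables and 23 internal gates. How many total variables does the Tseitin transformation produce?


The Tseitin transformation introduces one auxiliary variable per gate.
Total variables = inputs + gates = 7 + 23 = 30.

30


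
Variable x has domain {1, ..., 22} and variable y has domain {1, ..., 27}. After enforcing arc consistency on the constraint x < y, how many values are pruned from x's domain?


For the constraint x < y, x needs a supporting value in y's domain.
x can be at most 26 (one less than y's maximum).
Valid x values from domain: 22 out of 22.
Pruned = 22 - 22 = 0.

0


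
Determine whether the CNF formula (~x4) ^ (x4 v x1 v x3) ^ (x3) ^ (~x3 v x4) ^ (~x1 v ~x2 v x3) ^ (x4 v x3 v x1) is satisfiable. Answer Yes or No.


Check all 16 possible truth assignments.
Number of satisfying assignments found: 0.
The formula is unsatisfiable.

No


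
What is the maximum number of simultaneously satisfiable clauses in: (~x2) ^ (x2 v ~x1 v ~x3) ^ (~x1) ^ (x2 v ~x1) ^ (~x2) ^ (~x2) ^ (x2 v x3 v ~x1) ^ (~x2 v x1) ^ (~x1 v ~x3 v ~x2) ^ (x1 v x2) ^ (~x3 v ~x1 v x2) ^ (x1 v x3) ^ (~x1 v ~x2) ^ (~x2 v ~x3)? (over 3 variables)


Enumerate all 8 truth assignments.
For each, count how many of the 14 clauses are satisfied.
The formula is not fully satisfiable, so the maximum is below 14.
Maximum simultaneously satisfiable clauses = 13.

13


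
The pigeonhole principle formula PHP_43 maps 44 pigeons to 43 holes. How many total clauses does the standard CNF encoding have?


The PHP encoding has two parts:
1) At-least-one-hole clauses: 44 (one per pigeon, each with 43 literals).
2) At-most-one-pigeon-per-hole clauses: 43 holes * C(44,2) = 43 * 946 = 40678.
Total clauses = 44 + 40678 = 40722.

40722


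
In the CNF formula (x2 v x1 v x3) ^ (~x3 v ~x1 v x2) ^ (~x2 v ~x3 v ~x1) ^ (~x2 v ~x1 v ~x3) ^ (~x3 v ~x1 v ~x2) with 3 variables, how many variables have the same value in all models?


Find all satisfying assignments: 5 model(s).
Check which variables have the same value in every model.
No variable is fixed across all models.
Backbone size = 0.

0


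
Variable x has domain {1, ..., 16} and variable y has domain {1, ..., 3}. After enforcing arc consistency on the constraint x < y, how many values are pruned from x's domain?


For the constraint x < y, x needs a supporting value in y's domain.
x can be at most 2 (one less than y's maximum).
Valid x values from domain: 2 out of 16.
Pruned = 16 - 2 = 14.

14


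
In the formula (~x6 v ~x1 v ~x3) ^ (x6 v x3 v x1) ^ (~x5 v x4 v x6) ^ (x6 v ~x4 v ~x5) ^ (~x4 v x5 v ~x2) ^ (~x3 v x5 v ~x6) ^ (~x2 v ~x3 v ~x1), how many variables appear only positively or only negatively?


A pure literal appears in only one polarity across all clauses.
Pure literals: x2 (negative only).
Count = 1.

1


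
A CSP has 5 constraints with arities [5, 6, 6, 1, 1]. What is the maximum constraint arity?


The arities are: 5, 6, 6, 1, 1.
Scan for the maximum value.
Maximum arity = 6.

6


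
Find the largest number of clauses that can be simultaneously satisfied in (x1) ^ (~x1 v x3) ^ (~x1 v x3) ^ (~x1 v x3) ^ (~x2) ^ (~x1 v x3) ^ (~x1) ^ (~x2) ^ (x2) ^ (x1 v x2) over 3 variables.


Enumerate all 8 truth assignments.
For each, count how many of the 10 clauses are satisfied.
The formula is not fully satisfiable, so the maximum is below 10.
Maximum simultaneously satisfiable clauses = 8.

8


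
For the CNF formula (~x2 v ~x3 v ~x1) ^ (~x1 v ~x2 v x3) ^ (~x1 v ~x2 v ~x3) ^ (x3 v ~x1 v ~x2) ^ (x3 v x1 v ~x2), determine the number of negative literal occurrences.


Scan each clause for negated literals.
Clause 1: 3 negative; Clause 2: 2 negative; Clause 3: 3 negative; Clause 4: 2 negative; Clause 5: 1 negative.
Total negative literal occurrences = 11.

11


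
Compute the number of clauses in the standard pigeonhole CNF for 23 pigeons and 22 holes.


The PHP encoding has two parts:
1) At-least-one-hole clauses: 23 (one per pigeon, each with 22 literals).
2) At-most-one-pigeon-per-hole clauses: 22 holes * C(23,2) = 22 * 253 = 5566.
Total clauses = 23 + 5566 = 5589.

5589


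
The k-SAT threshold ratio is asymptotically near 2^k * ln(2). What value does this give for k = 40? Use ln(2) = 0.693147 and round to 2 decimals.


Using the asymptotic formula: threshold ~ 2^k * ln(2).
2^40 = 1099511627776.
1099511627776 * 0.693147 = 762123186258.05.

762123186258.05


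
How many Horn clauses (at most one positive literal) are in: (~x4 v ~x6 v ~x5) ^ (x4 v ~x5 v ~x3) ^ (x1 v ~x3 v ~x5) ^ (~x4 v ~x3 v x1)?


A Horn clause has at most one positive literal.
Clause 1: 0 positive lit(s) -> Horn
Clause 2: 1 positive lit(s) -> Horn
Clause 3: 1 positive lit(s) -> Horn
Clause 4: 1 positive lit(s) -> Horn
Total Horn clauses = 4.

4


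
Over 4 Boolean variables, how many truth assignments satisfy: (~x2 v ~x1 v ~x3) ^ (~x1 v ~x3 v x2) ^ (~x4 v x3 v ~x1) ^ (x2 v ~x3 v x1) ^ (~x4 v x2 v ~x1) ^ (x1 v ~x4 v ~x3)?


Enumerate all 16 truth assignments over 4 variables.
Test each against every clause.
Satisfying assignments found: 7.

7


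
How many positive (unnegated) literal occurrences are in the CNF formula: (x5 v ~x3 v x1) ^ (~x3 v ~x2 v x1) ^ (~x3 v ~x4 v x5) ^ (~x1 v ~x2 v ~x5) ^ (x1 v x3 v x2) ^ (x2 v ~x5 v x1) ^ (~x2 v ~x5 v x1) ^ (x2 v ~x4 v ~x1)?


Scan each clause for unnegated literals.
Clause 1: 2 positive; Clause 2: 1 positive; Clause 3: 1 positive; Clause 4: 0 positive; Clause 5: 3 positive; Clause 6: 2 positive; Clause 7: 1 positive; Clause 8: 1 positive.
Total positive literal occurrences = 11.

11


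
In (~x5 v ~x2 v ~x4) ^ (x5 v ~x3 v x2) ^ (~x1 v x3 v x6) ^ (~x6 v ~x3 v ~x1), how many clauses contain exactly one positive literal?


A definite clause has exactly one positive literal.
Clause 1: 0 positive -> not definite
Clause 2: 2 positive -> not definite
Clause 3: 2 positive -> not definite
Clause 4: 0 positive -> not definite
Definite clause count = 0.

0


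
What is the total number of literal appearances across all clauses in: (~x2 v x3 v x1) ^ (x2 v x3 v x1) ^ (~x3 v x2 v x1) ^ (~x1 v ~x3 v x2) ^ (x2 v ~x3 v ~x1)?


Clause lengths: 3, 3, 3, 3, 3.
Sum = 3 + 3 + 3 + 3 + 3 = 15.

15


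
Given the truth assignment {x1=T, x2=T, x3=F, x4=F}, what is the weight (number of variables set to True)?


The weight is the number of variables assigned True.
True variables: x1, x2.
Weight = 2.

2


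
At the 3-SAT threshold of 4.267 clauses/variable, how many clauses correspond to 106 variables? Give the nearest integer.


The 3-SAT phase transition occurs at approximately 4.267 clauses per variable.
m = 4.267 * 106 = 452.302.
Rounded to nearest integer: 452.

452


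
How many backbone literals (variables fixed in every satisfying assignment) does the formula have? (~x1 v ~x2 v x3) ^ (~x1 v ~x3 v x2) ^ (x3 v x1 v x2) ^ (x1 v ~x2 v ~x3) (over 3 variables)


Find all satisfying assignments: 4 model(s).
Check which variables have the same value in every model.
No variable is fixed across all models.
Backbone size = 0.

0


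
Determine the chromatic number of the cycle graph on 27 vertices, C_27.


An odd cycle cannot be 2-colored: alternating two colors around the cycle returns to the start with a conflict.
Since 27 is odd, three colors are required (and three suffice).
Chromatic number = 3.

3


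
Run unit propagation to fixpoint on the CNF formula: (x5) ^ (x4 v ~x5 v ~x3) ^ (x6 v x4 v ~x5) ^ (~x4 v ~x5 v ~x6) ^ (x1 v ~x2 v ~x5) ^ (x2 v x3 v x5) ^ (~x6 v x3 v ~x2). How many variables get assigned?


Unit propagation repeatedly assigns the literal in any unit clause, then simplifies.
Assignments in order: x5 = T.
No further unit clauses remain.
Total variables assigned = 1.

1


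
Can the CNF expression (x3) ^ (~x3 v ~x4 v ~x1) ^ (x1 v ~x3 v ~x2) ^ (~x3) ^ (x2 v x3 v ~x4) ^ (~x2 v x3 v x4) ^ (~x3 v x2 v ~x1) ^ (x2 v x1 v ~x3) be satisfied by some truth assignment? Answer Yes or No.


Check all 16 possible truth assignments.
Number of satisfying assignments found: 0.
The formula is unsatisfiable.

No


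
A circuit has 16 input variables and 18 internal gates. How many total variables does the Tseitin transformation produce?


The Tseitin transformation introduces one auxiliary variable per gate.
Total variables = inputs + gates = 16 + 18 = 34.

34


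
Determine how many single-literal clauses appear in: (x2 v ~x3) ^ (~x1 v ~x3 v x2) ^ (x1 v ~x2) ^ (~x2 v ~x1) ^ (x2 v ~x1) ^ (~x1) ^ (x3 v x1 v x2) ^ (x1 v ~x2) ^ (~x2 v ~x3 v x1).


A unit clause contains exactly one literal.
Unit clauses found: (~x1).
Count = 1.

1


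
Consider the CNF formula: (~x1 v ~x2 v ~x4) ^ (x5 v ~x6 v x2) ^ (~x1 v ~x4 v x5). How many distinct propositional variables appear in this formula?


Identify each distinct variable in the formula.
Variables found: x1, x2, x4, x5, x6.
Total distinct variables = 5.

5


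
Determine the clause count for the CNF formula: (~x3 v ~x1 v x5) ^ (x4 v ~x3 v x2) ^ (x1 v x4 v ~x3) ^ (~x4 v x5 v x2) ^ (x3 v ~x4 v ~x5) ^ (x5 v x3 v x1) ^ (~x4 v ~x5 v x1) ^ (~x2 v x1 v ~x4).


Each group enclosed in parentheses joined by ^ is one clause.
Counting the conjuncts: 8 clauses.

8


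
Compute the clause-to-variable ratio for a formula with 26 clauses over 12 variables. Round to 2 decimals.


Clause-to-variable ratio = clauses / variables.
26 / 12 = 2.17.

2.17


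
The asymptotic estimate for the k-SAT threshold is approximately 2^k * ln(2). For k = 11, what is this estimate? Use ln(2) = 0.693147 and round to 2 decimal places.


Using the asymptotic formula: threshold ~ 2^k * ln(2).
2^11 = 2048.
2048 * 0.693147 = 1419.57.

1419.57


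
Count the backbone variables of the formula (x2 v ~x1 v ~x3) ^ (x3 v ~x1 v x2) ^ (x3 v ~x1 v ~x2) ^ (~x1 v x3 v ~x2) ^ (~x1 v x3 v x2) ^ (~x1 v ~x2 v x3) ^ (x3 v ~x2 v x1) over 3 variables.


Find all satisfying assignments: 4 model(s).
Check which variables have the same value in every model.
No variable is fixed across all models.
Backbone size = 0.

0


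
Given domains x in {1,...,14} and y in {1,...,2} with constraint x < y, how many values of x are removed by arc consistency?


For the constraint x < y, x needs a supporting value in y's domain.
x can be at most 1 (one less than y's maximum).
Valid x values from domain: 1 out of 14.
Pruned = 14 - 1 = 13.

13


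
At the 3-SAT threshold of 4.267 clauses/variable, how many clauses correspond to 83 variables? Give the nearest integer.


The 3-SAT phase transition occurs at approximately 4.267 clauses per variable.
m = 4.267 * 83 = 354.161.
Rounded to nearest integer: 354.

354


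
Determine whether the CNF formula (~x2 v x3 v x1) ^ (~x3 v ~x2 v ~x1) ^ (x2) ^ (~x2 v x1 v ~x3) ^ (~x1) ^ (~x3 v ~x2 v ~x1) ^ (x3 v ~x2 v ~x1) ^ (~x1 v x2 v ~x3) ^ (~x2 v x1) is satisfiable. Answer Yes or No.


Check all 8 possible truth assignments.
Number of satisfying assignments found: 0.
The formula is unsatisfiable.

No


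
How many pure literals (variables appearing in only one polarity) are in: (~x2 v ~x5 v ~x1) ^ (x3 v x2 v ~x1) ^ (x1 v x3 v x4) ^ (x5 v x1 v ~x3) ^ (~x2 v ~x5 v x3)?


A pure literal appears in only one polarity across all clauses.
Pure literals: x4 (positive only).
Count = 1.

1


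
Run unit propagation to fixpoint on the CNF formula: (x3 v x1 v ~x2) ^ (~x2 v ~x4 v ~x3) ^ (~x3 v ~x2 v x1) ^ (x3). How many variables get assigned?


Unit propagation repeatedly assigns the literal in any unit clause, then simplifies.
Assignments in order: x3 = T.
No further unit clauses remain.
Total variables assigned = 1.

1
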